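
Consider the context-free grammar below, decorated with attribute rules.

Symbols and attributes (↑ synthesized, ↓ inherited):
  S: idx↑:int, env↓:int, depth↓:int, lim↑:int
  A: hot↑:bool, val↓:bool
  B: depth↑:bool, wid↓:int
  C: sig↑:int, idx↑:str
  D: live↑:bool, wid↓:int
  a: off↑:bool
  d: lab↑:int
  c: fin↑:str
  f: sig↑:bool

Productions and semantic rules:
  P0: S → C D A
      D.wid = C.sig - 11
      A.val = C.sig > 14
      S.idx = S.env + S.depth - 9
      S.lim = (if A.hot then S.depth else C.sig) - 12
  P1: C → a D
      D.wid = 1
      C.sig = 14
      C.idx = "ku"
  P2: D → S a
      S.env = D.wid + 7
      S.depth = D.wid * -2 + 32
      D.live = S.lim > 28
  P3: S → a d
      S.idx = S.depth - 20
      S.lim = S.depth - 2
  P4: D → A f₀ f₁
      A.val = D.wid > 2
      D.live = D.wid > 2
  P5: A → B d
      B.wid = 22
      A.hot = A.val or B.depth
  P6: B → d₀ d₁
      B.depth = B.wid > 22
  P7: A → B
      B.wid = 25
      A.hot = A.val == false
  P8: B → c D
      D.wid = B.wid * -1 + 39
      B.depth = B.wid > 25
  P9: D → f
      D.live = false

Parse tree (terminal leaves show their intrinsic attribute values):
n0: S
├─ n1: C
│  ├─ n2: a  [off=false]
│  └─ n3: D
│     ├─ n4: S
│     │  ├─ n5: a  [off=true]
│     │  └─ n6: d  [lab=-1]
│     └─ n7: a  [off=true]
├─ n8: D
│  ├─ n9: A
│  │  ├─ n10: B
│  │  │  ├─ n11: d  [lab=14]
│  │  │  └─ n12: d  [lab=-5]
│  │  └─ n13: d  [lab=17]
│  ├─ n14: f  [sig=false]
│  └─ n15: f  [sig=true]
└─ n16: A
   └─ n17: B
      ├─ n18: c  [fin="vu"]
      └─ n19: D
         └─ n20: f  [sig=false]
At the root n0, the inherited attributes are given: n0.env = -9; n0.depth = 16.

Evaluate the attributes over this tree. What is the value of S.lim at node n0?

4

1. n0.env = -9  [given at root]
2. n0.depth = 16  [given at root]
3. n2.off = false  [terminal]
4. n3.wid = 1  [1]
5. n4.env = 8  [D.wid + 7]
6. n4.depth = 30  [D.wid * -2 + 32]
7. n5.off = true  [terminal]
8. n6.lab = -1  [terminal]
9. n4.idx = 10  [S.depth - 20]
10. n4.lim = 28  [S.depth - 2]
11. n7.off = true  [terminal]
12. n3.live = false  [S.lim > 28]
13. n1.sig = 14  [14]
14. n1.idx = "ku"  ["ku"]
15. n8.wid = 3  [C.sig - 11]
16. n9.val = true  [D.wid > 2]
17. n10.wid = 22  [22]
18. n11.lab = 14  [terminal]
19. n12.lab = -5  [terminal]
20. n10.depth = false  [B.wid > 22]
21. n13.lab = 17  [terminal]
22. n9.hot = true  [A.val or B.depth]
23. n14.sig = false  [terminal]
24. n15.sig = true  [terminal]
25. n8.live = true  [D.wid > 2]
26. n16.val = false  [C.sig > 14]
27. n17.wid = 25  [25]
28. n18.fin = "vu"  [terminal]
29. n19.wid = 14  [B.wid * -1 + 39]
30. n20.sig = false  [terminal]
31. n19.live = false  [false]
32. n17.depth = false  [B.wid > 25]
33. n16.hot = true  [A.val == false]
34. n0.idx = -2  [S.env + S.depth - 9]
35. n0.lim = 4  [(if A.hot then S.depth else C.sig) - 12]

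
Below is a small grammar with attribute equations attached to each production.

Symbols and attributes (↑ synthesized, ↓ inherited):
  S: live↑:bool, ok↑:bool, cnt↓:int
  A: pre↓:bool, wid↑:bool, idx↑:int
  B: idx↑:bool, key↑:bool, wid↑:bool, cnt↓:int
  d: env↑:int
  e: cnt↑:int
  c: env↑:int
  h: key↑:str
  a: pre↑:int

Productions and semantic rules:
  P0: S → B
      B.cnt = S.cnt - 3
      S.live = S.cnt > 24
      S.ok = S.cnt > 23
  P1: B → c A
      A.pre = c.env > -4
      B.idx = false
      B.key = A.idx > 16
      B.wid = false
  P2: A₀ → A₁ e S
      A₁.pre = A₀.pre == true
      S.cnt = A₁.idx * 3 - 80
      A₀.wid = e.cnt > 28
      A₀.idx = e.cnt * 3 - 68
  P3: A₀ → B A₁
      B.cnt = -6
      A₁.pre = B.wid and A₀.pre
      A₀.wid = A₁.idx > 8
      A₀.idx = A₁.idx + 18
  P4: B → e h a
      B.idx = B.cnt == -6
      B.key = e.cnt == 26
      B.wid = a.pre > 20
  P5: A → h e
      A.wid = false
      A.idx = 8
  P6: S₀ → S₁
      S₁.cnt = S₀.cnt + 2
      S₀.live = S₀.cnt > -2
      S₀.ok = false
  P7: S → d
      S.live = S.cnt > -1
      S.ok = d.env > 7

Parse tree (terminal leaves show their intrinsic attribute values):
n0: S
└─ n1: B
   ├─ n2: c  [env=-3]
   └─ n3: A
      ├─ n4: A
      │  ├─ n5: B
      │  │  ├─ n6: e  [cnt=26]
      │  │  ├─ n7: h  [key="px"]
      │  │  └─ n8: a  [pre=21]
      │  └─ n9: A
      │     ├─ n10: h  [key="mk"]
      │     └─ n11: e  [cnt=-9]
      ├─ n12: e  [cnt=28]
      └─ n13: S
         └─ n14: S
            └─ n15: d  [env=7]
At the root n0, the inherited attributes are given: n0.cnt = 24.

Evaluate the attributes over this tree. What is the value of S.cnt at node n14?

1. n0.cnt = 24  [given at root]
2. n1.cnt = 21  [S.cnt - 3]
3. n2.env = -3  [terminal]
4. n3.pre = true  [c.env > -4]
5. n4.pre = true  [A₀.pre == true]
6. n5.cnt = -6  [-6]
7. n6.cnt = 26  [terminal]
8. n7.key = "px"  [terminal]
9. n8.pre = 21  [terminal]
10. n5.idx = true  [B.cnt == -6]
11. n5.key = true  [e.cnt == 26]
12. n5.wid = true  [a.pre > 20]
13. n9.pre = true  [B.wid and A₀.pre]
14. n10.key = "mk"  [terminal]
15. n11.cnt = -9  [terminal]
16. n9.wid = false  [false]
17. n9.idx = 8  [8]
18. n4.wid = false  [A₁.idx > 8]
19. n4.idx = 26  [A₁.idx + 18]
20. n12.cnt = 28  [terminal]
21. n13.cnt = -2  [A₁.idx * 3 - 80]
22. n14.cnt = 0  [S₀.cnt + 2]
23. n15.env = 7  [terminal]
24. n14.live = true  [S.cnt > -1]
25. n14.ok = false  [d.env > 7]
26. n13.live = false  [S₀.cnt > -2]
27. n13.ok = false  [false]
28. n3.wid = false  [e.cnt > 28]
29. n3.idx = 16  [e.cnt * 3 - 68]
30. n1.idx = false  [false]
31. n1.key = false  [A.idx > 16]
32. n1.wid = false  [false]
33. n0.live = false  [S.cnt > 24]
34. n0.ok = true  [S.cnt > 23]

0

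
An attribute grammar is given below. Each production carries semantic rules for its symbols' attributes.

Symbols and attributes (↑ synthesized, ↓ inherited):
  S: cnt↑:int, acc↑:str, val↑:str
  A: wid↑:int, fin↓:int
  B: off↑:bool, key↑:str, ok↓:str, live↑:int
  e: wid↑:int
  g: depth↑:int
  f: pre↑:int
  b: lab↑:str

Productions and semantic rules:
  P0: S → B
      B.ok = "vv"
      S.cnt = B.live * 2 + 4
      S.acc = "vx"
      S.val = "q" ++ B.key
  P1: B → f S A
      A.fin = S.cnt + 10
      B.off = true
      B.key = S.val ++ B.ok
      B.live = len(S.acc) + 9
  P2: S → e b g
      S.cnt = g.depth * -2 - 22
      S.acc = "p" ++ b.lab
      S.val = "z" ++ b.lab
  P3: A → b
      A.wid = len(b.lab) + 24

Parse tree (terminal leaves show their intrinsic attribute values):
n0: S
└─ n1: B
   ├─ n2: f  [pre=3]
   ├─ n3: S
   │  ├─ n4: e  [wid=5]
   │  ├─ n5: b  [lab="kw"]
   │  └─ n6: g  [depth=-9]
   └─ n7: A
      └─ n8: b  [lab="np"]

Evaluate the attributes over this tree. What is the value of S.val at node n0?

"qzkwvv"

1. n1.ok = "vv"  ["vv"]
2. n2.pre = 3  [terminal]
3. n4.wid = 5  [terminal]
4. n5.lab = "kw"  [terminal]
5. n6.depth = -9  [terminal]
6. n3.cnt = -4  [g.depth * -2 - 22]
7. n3.acc = "pkw"  ["p" ++ b.lab]
8. n3.val = "zkw"  ["z" ++ b.lab]
9. n7.fin = 6  [S.cnt + 10]
10. n8.lab = "np"  [terminal]
11. n7.wid = 26  [len(b.lab) + 24]
12. n1.off = true  [true]
13. n1.key = "zkwvv"  [S.val ++ B.ok]
14. n1.live = 12  [len(S.acc) + 9]
15. n0.cnt = 28  [B.live * 2 + 4]
16. n0.acc = "vx"  ["vx"]
17. n0.val = "qzkwvv"  ["q" ++ B.key]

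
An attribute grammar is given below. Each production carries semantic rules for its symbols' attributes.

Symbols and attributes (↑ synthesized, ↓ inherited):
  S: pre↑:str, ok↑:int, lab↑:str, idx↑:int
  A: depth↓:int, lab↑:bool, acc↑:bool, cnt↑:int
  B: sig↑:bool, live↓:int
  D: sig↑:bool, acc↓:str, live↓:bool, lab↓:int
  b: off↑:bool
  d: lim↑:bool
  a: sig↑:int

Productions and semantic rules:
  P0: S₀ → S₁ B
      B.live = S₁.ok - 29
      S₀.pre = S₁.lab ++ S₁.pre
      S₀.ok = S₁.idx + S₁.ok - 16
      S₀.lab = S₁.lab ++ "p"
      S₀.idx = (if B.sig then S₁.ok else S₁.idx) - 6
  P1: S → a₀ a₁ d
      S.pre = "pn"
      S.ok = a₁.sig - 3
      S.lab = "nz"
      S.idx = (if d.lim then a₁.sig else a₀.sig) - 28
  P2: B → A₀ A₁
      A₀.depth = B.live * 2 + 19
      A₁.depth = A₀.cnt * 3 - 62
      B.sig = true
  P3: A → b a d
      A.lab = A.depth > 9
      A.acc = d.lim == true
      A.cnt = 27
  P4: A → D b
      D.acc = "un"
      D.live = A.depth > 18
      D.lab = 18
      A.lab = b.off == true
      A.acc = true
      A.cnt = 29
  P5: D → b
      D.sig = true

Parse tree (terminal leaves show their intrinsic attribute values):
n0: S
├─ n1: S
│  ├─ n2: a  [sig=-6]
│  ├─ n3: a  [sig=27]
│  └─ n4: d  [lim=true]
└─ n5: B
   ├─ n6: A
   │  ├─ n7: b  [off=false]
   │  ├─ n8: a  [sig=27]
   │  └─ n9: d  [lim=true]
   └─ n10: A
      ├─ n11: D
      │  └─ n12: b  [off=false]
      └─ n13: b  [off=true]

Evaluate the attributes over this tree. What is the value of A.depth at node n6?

9

1. n2.sig = -6  [terminal]
2. n3.sig = 27  [terminal]
3. n4.lim = true  [terminal]
4. n1.pre = "pn"  ["pn"]
5. n1.ok = 24  [a₁.sig - 3]
6. n1.lab = "nz"  ["nz"]
7. n1.idx = -1  [(if d.lim then a₁.sig else a₀.sig) - 28]
8. n5.live = -5  [S₁.ok - 29]
9. n6.depth = 9  [B.live * 2 + 19]
10. n7.off = false  [terminal]
11. n8.sig = 27  [terminal]
12. n9.lim = true  [terminal]
13. n6.lab = false  [A.depth > 9]
14. n6.acc = true  [d.lim == true]
15. n6.cnt = 27  [27]
16. n10.depth = 19  [A₀.cnt * 3 - 62]
17. n11.acc = "un"  ["un"]
18. n11.live = true  [A.depth > 18]
19. n11.lab = 18  [18]
20. n12.off = false  [terminal]
21. n11.sig = true  [true]
22. n13.off = true  [terminal]
23. n10.lab = true  [b.off == true]
24. n10.acc = true  [true]
25. n10.cnt = 29  [29]
26. n5.sig = true  [true]
27. n0.pre = "nzpn"  [S₁.lab ++ S₁.pre]
28. n0.ok = 7  [S₁.idx + S₁.ok - 16]
29. n0.lab = "nzp"  [S₁.lab ++ "p"]
30. n0.idx = 18  [(if B.sig then S₁.ok else S₁.idx) - 6]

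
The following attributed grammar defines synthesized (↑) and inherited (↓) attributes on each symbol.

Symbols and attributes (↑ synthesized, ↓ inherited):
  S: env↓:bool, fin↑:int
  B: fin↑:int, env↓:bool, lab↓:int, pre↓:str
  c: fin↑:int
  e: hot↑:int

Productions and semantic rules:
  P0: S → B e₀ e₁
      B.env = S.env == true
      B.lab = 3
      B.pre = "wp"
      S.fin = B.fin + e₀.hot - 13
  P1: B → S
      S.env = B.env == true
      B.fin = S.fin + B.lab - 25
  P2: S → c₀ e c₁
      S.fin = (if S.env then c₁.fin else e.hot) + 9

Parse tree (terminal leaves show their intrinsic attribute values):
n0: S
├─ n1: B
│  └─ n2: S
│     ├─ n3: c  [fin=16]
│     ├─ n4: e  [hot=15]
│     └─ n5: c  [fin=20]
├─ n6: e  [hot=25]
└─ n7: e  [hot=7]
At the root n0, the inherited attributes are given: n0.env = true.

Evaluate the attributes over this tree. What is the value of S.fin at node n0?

19

1. n0.env = true  [given at root]
2. n1.env = true  [S.env == true]
3. n1.lab = 3  [3]
4. n1.pre = "wp"  ["wp"]
5. n2.env = true  [B.env == true]
6. n3.fin = 16  [terminal]
7. n4.hot = 15  [terminal]
8. n5.fin = 20  [terminal]
9. n2.fin = 29  [(if S.env then c₁.fin else e.hot) + 9]
10. n1.fin = 7  [S.fin + B.lab - 25]
11. n6.hot = 25  [terminal]
12. n7.hot = 7  [terminal]
13. n0.fin = 19  [B.fin + e₀.hot - 13]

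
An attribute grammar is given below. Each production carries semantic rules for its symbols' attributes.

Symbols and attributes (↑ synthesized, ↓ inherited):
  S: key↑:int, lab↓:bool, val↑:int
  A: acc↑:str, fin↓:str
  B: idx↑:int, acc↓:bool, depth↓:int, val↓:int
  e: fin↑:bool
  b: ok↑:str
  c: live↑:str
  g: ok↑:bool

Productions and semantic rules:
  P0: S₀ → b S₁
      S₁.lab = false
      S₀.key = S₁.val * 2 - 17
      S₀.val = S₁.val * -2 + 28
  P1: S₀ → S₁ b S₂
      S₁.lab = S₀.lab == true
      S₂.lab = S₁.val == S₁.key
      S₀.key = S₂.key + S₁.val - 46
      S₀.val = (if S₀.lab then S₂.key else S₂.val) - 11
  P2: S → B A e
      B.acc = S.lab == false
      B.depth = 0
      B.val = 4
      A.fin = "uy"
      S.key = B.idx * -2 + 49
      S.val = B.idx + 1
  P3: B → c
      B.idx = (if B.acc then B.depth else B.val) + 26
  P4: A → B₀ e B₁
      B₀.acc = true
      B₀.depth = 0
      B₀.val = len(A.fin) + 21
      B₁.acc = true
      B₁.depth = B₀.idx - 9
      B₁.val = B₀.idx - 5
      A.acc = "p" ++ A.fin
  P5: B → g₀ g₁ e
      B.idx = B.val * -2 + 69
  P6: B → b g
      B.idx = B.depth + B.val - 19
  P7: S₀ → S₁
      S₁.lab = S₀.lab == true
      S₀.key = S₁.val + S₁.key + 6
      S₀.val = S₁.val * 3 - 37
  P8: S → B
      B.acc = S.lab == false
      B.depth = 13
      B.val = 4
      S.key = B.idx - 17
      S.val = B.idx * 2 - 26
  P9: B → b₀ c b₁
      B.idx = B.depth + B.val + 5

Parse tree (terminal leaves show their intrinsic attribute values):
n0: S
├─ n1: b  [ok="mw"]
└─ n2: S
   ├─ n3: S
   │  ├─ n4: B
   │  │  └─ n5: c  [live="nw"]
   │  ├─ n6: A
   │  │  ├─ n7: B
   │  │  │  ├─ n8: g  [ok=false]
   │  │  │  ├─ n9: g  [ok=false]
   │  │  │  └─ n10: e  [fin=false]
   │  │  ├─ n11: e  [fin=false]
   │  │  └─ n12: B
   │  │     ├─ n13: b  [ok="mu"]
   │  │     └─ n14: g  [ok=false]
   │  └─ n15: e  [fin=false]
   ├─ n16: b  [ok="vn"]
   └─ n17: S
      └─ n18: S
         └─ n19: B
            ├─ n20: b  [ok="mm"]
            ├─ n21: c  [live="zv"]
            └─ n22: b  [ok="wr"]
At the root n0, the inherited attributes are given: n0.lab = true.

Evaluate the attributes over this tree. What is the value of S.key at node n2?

10

1. n0.lab = true  [given at root]
2. n1.ok = "mw"  [terminal]
3. n2.lab = false  [false]
4. n3.lab = false  [S₀.lab == true]
5. n4.acc = true  [S.lab == false]
6. n4.depth = 0  [0]
7. n4.val = 4  [4]
8. n5.live = "nw"  [terminal]
9. n4.idx = 26  [(if B.acc then B.depth else B.val) + 26]
10. n6.fin = "uy"  ["uy"]
11. n7.acc = true  [true]
12. n7.depth = 0  [0]
13. n7.val = 23  [len(A.fin) + 21]
14. n8.ok = false  [terminal]
15. n9.ok = false  [terminal]
16. n10.fin = false  [terminal]
17. n7.idx = 23  [B.val * -2 + 69]
18. n11.fin = false  [terminal]
19. n12.acc = true  [true]
20. n12.depth = 14  [B₀.idx - 9]
21. n12.val = 18  [B₀.idx - 5]
22. n13.ok = "mu"  [terminal]
23. n14.ok = false  [terminal]
24. n12.idx = 13  [B.depth + B.val - 19]
25. n6.acc = "puy"  ["p" ++ A.fin]
26. n15.fin = false  [terminal]
27. n3.key = -3  [B.idx * -2 + 49]
28. n3.val = 27  [B.idx + 1]
29. n16.ok = "vn"  [terminal]
30. n17.lab = false  [S₁.val == S₁.key]
31. n18.lab = false  [S₀.lab == true]
32. n19.acc = true  [S.lab == false]
33. n19.depth = 13  [13]
34. n19.val = 4  [4]
35. n20.ok = "mm"  [terminal]
36. n21.live = "zv"  [terminal]
37. n22.ok = "wr"  [terminal]
38. n19.idx = 22  [B.depth + B.val + 5]
39. n18.key = 5  [B.idx - 17]
40. n18.val = 18  [B.idx * 2 - 26]
41. n17.key = 29  [S₁.val + S₁.key + 6]
42. n17.val = 17  [S₁.val * 3 - 37]
43. n2.key = 10  [S₂.key + S₁.val - 46]
44. n2.val = 6  [(if S₀.lab then S₂.key else S₂.val) - 11]
45. n0.key = -5  [S₁.val * 2 - 17]
46. n0.val = 16  [S₁.val * -2 + 28]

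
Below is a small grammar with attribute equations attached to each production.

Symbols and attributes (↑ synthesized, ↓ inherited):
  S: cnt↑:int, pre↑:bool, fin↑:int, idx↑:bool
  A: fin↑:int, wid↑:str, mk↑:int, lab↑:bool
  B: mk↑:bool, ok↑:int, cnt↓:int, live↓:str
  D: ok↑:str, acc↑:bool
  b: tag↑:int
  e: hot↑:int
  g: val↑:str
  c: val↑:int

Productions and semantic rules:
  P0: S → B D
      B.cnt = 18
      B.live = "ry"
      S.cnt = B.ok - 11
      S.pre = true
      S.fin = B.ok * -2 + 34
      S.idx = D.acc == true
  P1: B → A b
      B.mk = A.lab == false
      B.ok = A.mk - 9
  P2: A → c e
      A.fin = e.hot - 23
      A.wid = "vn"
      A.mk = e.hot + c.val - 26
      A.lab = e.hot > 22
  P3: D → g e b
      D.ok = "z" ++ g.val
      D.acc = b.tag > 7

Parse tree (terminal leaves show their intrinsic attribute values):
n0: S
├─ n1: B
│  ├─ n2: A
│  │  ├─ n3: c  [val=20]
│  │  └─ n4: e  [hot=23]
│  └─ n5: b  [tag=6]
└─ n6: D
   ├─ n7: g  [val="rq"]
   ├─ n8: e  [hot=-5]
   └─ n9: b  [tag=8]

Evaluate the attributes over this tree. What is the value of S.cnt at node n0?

1. n1.cnt = 18  [18]
2. n1.live = "ry"  ["ry"]
3. n3.val = 20  [terminal]
4. n4.hot = 23  [terminal]
5. n2.fin = 0  [e.hot - 23]
6. n2.wid = "vn"  ["vn"]
7. n2.mk = 17  [e.hot + c.val - 26]
8. n2.lab = true  [e.hot > 22]
9. n5.tag = 6  [terminal]
10. n1.mk = false  [A.lab == false]
11. n1.ok = 8  [A.mk - 9]
12. n7.val = "rq"  [terminal]
13. n8.hot = -5  [terminal]
14. n9.tag = 8  [terminal]
15. n6.ok = "zrq"  ["z" ++ g.val]
16. n6.acc = true  [b.tag > 7]
17. n0.cnt = -3  [B.ok - 11]
18. n0.pre = true  [true]
19. n0.fin = 18  [B.ok * -2 + 34]
20. n0.idx = true  [D.acc == true]

-3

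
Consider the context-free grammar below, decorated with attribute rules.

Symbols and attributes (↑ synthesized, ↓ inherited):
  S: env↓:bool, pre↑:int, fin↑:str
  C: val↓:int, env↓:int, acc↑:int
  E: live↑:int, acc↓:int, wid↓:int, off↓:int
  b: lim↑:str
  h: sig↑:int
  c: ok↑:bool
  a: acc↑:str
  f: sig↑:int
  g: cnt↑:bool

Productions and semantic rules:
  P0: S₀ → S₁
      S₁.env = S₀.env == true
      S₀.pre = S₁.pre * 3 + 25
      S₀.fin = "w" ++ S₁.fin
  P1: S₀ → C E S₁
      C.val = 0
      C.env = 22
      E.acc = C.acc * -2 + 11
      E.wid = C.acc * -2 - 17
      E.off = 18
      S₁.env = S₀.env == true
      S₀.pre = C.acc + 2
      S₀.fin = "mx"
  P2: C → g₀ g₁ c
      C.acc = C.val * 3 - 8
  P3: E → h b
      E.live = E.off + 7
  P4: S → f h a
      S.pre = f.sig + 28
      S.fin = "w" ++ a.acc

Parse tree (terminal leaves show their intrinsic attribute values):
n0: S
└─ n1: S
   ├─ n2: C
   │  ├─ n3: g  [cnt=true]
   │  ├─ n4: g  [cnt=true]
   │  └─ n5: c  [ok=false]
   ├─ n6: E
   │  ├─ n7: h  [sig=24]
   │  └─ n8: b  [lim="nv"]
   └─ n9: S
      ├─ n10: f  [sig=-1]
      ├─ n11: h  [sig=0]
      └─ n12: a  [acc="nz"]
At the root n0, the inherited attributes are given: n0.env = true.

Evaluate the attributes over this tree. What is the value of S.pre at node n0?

1. n0.env = true  [given at root]
2. n1.env = true  [S₀.env == true]
3. n2.val = 0  [0]
4. n2.env = 22  [22]
5. n3.cnt = true  [terminal]
6. n4.cnt = true  [terminal]
7. n5.ok = false  [terminal]
8. n2.acc = -8  [C.val * 3 - 8]
9. n6.acc = 27  [C.acc * -2 + 11]
10. n6.wid = -1  [C.acc * -2 - 17]
11. n6.off = 18  [18]
12. n7.sig = 24  [terminal]
13. n8.lim = "nv"  [terminal]
14. n6.live = 25  [E.off + 7]
15. n9.env = true  [S₀.env == true]
16. n10.sig = -1  [terminal]
17. n11.sig = 0  [terminal]
18. n12.acc = "nz"  [terminal]
19. n9.pre = 27  [f.sig + 28]
20. n9.fin = "wnz"  ["w" ++ a.acc]
21. n1.pre = -6  [C.acc + 2]
22. n1.fin = "mx"  ["mx"]
23. n0.pre = 7  [S₁.pre * 3 + 25]
24. n0.fin = "wmx"  ["w" ++ S₁.fin]

7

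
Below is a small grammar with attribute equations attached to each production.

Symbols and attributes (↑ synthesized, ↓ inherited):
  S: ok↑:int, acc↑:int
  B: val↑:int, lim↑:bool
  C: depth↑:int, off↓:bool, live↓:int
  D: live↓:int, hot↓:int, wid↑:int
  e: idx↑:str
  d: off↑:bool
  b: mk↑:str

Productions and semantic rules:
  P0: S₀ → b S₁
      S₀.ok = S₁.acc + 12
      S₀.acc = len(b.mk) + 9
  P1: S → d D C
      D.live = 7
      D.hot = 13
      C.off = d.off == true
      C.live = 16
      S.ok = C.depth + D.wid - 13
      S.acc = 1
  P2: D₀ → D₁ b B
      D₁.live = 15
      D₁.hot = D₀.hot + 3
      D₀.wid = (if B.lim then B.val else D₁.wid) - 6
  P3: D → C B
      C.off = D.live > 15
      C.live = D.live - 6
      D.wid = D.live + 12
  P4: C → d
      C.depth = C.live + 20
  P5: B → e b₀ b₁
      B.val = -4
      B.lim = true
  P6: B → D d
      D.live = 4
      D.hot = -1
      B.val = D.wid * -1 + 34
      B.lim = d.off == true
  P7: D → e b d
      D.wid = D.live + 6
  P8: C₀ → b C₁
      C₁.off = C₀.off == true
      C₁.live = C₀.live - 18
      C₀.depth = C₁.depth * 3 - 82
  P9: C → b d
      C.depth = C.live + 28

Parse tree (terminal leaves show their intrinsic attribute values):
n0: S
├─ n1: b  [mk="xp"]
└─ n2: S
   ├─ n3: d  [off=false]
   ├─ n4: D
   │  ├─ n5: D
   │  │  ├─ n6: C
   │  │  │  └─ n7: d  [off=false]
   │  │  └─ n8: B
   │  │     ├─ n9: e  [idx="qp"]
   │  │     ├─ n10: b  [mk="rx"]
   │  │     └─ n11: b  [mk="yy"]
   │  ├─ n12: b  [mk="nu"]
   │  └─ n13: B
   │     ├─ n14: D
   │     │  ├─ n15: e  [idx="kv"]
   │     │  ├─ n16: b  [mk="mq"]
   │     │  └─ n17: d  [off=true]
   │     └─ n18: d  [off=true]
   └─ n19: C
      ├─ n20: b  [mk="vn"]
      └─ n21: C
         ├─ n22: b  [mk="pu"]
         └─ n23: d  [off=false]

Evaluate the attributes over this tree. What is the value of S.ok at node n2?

1. n1.mk = "xp"  [terminal]
2. n3.off = false  [terminal]
3. n4.live = 7  [7]
4. n4.hot = 13  [13]
5. n5.live = 15  [15]
6. n5.hot = 16  [D₀.hot + 3]
7. n6.off = false  [D.live > 15]
8. n6.live = 9  [D.live - 6]
9. n7.off = false  [terminal]
10. n6.depth = 29  [C.live + 20]
11. n9.idx = "qp"  [terminal]
12. n10.mk = "rx"  [terminal]
13. n11.mk = "yy"  [terminal]
14. n8.val = -4  [-4]
15. n8.lim = true  [true]
16. n5.wid = 27  [D.live + 12]
17. n12.mk = "nu"  [terminal]
18. n14.live = 4  [4]
19. n14.hot = -1  [-1]
20. n15.idx = "kv"  [terminal]
21. n16.mk = "mq"  [terminal]
22. n17.off = true  [terminal]
23. n14.wid = 10  [D.live + 6]
24. n18.off = true  [terminal]
25. n13.val = 24  [D.wid * -1 + 34]
26. n13.lim = true  [d.off == true]
27. n4.wid = 18  [(if B.lim then B.val else D₁.wid) - 6]
28. n19.off = false  [d.off == true]
29. n19.live = 16  [16]
30. n20.mk = "vn"  [terminal]
31. n21.off = false  [C₀.off == true]
32. n21.live = -2  [C₀.live - 18]
33. n22.mk = "pu"  [terminal]
34. n23.off = false  [terminal]
35. n21.depth = 26  [C.live + 28]
36. n19.depth = -4  [C₁.depth * 3 - 82]
37. n2.ok = 1  [C.depth + D.wid - 13]
38. n2.acc = 1  [1]
39. n0.ok = 13  [S₁.acc + 12]
40. n0.acc = 11  [len(b.mk) + 9]

1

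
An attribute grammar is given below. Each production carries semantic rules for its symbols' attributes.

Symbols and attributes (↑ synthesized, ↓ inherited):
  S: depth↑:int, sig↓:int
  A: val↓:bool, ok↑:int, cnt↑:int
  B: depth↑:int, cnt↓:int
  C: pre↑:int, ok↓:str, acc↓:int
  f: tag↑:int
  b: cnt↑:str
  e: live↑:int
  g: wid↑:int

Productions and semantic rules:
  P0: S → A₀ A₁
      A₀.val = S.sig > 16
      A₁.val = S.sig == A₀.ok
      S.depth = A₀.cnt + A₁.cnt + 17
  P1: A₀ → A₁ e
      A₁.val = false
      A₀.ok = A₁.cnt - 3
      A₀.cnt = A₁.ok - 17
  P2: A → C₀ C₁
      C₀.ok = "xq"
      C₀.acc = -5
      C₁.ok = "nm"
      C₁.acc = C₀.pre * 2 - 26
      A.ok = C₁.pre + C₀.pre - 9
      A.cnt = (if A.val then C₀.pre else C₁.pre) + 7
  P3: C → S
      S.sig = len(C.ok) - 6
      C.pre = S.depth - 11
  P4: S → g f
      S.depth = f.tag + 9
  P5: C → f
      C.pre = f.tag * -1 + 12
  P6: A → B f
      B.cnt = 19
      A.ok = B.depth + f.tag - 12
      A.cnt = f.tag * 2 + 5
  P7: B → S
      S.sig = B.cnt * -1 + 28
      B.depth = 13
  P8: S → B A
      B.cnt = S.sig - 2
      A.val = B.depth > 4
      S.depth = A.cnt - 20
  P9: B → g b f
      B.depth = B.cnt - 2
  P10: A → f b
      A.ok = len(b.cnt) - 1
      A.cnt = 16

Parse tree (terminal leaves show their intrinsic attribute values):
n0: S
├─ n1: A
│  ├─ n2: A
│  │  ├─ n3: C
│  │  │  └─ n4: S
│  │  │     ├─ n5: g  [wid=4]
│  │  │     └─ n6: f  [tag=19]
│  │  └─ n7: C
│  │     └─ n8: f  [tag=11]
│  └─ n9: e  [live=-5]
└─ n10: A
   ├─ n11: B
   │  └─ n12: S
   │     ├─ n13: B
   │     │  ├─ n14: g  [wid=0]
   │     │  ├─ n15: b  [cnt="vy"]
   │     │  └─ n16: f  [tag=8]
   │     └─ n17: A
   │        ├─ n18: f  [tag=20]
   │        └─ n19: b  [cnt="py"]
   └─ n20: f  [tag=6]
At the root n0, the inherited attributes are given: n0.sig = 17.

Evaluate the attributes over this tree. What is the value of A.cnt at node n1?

-8

1. n0.sig = 17  [given at root]
2. n1.val = true  [S.sig > 16]
3. n2.val = false  [false]
4. n3.ok = "xq"  ["xq"]
5. n3.acc = -5  [-5]
6. n4.sig = -4  [len(C.ok) - 6]
7. n5.wid = 4  [terminal]
8. n6.tag = 19  [terminal]
9. n4.depth = 28  [f.tag + 9]
10. n3.pre = 17  [S.depth - 11]
11. n7.ok = "nm"  ["nm"]
12. n7.acc = 8  [C₀.pre * 2 - 26]
13. n8.tag = 11  [terminal]
14. n7.pre = 1  [f.tag * -1 + 12]
15. n2.ok = 9  [C₁.pre + C₀.pre - 9]
16. n2.cnt = 8  [(if A.val then C₀.pre else C₁.pre) + 7]
17. n9.live = -5  [terminal]
18. n1.ok = 5  [A₁.cnt - 3]
19. n1.cnt = -8  [A₁.ok - 17]
20. n10.val = false  [S.sig == A₀.ok]
21. n11.cnt = 19  [19]
22. n12.sig = 9  [B.cnt * -1 + 28]
23. n13.cnt = 7  [S.sig - 2]
24. n14.wid = 0  [terminal]
25. n15.cnt = "vy"  [terminal]
26. n16.tag = 8  [terminal]
27. n13.depth = 5  [B.cnt - 2]
28. n17.val = true  [B.depth > 4]
29. n18.tag = 20  [terminal]
30. n19.cnt = "py"  [terminal]
31. n17.ok = 1  [len(b.cnt) - 1]
32. n17.cnt = 16  [16]
33. n12.depth = -4  [A.cnt - 20]
34. n11.depth = 13  [13]
35. n20.tag = 6  [terminal]
36. n10.ok = 7  [B.depth + f.tag - 12]
37. n10.cnt = 17  [f.tag * 2 + 5]
38. n0.depth = 26  [A₀.cnt + A₁.cnt + 17]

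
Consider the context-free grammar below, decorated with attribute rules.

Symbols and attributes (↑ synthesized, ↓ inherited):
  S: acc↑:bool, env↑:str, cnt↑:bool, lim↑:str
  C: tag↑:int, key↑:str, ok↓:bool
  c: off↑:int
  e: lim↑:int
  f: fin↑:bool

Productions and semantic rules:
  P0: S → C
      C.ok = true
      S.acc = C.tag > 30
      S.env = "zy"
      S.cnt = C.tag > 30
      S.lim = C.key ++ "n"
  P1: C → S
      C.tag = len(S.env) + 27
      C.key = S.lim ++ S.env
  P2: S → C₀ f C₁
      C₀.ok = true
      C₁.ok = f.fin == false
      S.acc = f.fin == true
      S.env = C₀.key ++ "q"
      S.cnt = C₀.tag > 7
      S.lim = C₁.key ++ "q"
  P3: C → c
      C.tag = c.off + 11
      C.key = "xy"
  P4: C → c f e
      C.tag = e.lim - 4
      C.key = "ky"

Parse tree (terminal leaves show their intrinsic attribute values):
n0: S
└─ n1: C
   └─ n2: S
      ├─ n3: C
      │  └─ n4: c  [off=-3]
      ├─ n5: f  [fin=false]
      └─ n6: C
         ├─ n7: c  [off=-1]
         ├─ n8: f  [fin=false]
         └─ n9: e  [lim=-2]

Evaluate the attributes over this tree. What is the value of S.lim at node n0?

"kyqxyqn"

1. n1.ok = true  [true]
2. n3.ok = true  [true]
3. n4.off = -3  [terminal]
4. n3.tag = 8  [c.off + 11]
5. n3.key = "xy"  ["xy"]
6. n5.fin = false  [terminal]
7. n6.ok = true  [f.fin == false]
8. n7.off = -1  [terminal]
9. n8.fin = false  [terminal]
10. n9.lim = -2  [terminal]
11. n6.tag = -6  [e.lim - 4]
12. n6.key = "ky"  ["ky"]
13. n2.acc = false  [f.fin == true]
14. n2.env = "xyq"  [C₀.key ++ "q"]
15. n2.cnt = true  [C₀.tag > 7]
16. n2.lim = "kyq"  [C₁.key ++ "q"]
17. n1.tag = 30  [len(S.env) + 27]
18. n1.key = "kyqxyq"  [S.lim ++ S.env]
19. n0.acc = false  [C.tag > 30]
20. n0.env = "zy"  ["zy"]
21. n0.cnt = false  [C.tag > 30]
22. n0.lim = "kyqxyqn"  [C.key ++ "n"]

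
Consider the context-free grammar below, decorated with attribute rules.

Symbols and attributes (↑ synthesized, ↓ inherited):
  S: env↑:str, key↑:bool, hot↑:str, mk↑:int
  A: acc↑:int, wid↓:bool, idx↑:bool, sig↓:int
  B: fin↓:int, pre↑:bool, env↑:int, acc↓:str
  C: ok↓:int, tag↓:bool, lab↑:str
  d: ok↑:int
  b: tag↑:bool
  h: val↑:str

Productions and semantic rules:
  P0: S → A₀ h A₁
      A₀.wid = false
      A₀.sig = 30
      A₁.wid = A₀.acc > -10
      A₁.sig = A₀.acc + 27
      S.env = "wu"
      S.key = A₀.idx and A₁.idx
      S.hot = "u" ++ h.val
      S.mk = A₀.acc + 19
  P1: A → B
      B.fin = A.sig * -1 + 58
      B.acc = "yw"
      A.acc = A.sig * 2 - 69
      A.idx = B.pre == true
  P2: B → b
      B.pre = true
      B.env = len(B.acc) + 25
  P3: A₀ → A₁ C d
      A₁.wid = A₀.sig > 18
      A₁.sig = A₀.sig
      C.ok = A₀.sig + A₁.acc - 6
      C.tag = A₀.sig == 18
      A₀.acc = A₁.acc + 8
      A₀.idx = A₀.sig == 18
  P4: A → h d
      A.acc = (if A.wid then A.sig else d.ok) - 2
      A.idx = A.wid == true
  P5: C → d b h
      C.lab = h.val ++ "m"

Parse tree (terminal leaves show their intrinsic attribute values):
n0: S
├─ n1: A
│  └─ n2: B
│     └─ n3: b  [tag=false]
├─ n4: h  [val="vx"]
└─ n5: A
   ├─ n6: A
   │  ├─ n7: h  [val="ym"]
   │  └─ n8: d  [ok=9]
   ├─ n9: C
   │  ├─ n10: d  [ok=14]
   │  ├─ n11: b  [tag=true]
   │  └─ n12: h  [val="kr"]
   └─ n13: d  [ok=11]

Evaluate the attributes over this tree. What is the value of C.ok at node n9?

19

1. n1.wid = false  [false]
2. n1.sig = 30  [30]
3. n2.fin = 28  [A.sig * -1 + 58]
4. n2.acc = "yw"  ["yw"]
5. n3.tag = false  [terminal]
6. n2.pre = true  [true]
7. n2.env = 27  [len(B.acc) + 25]
8. n1.acc = -9  [A.sig * 2 - 69]
9. n1.idx = true  [B.pre == true]
10. n4.val = "vx"  [terminal]
11. n5.wid = true  [A₀.acc > -10]
12. n5.sig = 18  [A₀.acc + 27]
13. n6.wid = false  [A₀.sig > 18]
14. n6.sig = 18  [A₀.sig]
15. n7.val = "ym"  [terminal]
16. n8.ok = 9  [terminal]
17. n6.acc = 7  [(if A.wid then A.sig else d.ok) - 2]
18. n6.idx = false  [A.wid == true]
19. n9.ok = 19  [A₀.sig + A₁.acc - 6]
20. n9.tag = true  [A₀.sig == 18]
21. n10.ok = 14  [terminal]
22. n11.tag = true  [terminal]
23. n12.val = "kr"  [terminal]
24. n9.lab = "krm"  [h.val ++ "m"]
25. n13.ok = 11  [terminal]
26. n5.acc = 15  [A₁.acc + 8]
27. n5.idx = true  [A₀.sig == 18]
28. n0.env = "wu"  ["wu"]
29. n0.key = true  [A₀.idx and A₁.idx]
30. n0.hot = "uvx"  ["u" ++ h.val]
31. n0.mk = 10  [A₀.acc + 19]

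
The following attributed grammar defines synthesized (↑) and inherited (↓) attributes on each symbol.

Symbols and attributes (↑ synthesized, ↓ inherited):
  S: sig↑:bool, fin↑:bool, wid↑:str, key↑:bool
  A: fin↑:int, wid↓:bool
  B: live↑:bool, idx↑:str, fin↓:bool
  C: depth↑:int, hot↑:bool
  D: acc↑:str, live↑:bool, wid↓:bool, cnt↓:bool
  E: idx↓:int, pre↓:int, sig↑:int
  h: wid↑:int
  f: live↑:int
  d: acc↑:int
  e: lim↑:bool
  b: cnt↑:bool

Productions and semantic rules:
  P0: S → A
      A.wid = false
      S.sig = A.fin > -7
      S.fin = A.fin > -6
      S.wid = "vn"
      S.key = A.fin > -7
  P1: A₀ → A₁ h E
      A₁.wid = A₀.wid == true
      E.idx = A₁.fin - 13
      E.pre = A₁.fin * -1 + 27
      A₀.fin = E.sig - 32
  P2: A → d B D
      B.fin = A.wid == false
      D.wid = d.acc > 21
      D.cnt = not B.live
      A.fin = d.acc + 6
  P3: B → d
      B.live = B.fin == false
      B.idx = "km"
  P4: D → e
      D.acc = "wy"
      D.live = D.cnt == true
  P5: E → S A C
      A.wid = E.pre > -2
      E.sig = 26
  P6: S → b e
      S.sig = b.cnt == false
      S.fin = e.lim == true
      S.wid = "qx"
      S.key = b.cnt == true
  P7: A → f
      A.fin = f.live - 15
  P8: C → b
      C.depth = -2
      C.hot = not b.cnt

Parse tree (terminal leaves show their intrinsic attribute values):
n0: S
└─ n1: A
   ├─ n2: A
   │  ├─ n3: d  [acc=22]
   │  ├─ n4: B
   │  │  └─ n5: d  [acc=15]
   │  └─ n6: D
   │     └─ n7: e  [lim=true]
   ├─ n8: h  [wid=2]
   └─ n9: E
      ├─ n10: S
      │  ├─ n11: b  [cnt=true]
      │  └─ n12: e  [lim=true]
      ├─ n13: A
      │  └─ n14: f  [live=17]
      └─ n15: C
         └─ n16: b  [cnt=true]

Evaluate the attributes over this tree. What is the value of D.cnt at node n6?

true

1. n1.wid = false  [false]
2. n2.wid = false  [A₀.wid == true]
3. n3.acc = 22  [terminal]
4. n4.fin = true  [A.wid == false]
5. n5.acc = 15  [terminal]
6. n4.live = false  [B.fin == false]
7. n4.idx = "km"  ["km"]
8. n6.wid = true  [d.acc > 21]
9. n6.cnt = true  [not B.live]
10. n7.lim = true  [terminal]
11. n6.acc = "wy"  ["wy"]
12. n6.live = true  [D.cnt == true]
13. n2.fin = 28  [d.acc + 6]
14. n8.wid = 2  [terminal]
15. n9.idx = 15  [A₁.fin - 13]
16. n9.pre = -1  [A₁.fin * -1 + 27]
17. n11.cnt = true  [terminal]
18. n12.lim = true  [terminal]
19. n10.sig = false  [b.cnt == false]
20. n10.fin = true  [e.lim == true]
21. n10.wid = "qx"  ["qx"]
22. n10.key = true  [b.cnt == true]
23. n13.wid = true  [E.pre > -2]
24. n14.live = 17  [terminal]
25. n13.fin = 2  [f.live - 15]
26. n16.cnt = true  [terminal]
27. n15.depth = -2  [-2]
28. n15.hot = false  [not b.cnt]
29. n9.sig = 26  [26]
30. n1.fin = -6  [E.sig - 32]
31. n0.sig = true  [A.fin > -7]
32. n0.fin = false  [A.fin > -6]
33. n0.wid = "vn"  ["vn"]
34. n0.key = true  [A.fin > -7]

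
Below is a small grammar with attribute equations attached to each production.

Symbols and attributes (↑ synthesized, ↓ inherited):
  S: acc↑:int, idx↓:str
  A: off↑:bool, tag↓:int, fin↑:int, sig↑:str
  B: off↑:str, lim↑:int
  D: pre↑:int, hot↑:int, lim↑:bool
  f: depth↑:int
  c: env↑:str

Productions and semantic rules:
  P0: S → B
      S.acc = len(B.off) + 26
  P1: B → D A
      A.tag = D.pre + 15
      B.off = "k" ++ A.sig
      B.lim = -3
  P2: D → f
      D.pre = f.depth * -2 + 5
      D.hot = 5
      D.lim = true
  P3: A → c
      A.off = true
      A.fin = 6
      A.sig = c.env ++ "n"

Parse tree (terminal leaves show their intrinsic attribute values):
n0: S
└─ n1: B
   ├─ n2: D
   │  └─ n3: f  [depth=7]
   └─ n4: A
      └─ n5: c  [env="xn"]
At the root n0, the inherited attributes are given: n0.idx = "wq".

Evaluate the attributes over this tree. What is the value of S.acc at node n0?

1. n0.idx = "wq"  [given at root]
2. n3.depth = 7  [terminal]
3. n2.pre = -9  [f.depth * -2 + 5]
4. n2.hot = 5  [5]
5. n2.lim = true  [true]
6. n4.tag = 6  [D.pre + 15]
7. n5.env = "xn"  [terminal]
8. n4.off = true  [true]
9. n4.fin = 6  [6]
10. n4.sig = "xnn"  [c.env ++ "n"]
11. n1.off = "kxnn"  ["k" ++ A.sig]
12. n1.lim = -3  [-3]
13. n0.acc = 30  [len(B.off) + 26]

30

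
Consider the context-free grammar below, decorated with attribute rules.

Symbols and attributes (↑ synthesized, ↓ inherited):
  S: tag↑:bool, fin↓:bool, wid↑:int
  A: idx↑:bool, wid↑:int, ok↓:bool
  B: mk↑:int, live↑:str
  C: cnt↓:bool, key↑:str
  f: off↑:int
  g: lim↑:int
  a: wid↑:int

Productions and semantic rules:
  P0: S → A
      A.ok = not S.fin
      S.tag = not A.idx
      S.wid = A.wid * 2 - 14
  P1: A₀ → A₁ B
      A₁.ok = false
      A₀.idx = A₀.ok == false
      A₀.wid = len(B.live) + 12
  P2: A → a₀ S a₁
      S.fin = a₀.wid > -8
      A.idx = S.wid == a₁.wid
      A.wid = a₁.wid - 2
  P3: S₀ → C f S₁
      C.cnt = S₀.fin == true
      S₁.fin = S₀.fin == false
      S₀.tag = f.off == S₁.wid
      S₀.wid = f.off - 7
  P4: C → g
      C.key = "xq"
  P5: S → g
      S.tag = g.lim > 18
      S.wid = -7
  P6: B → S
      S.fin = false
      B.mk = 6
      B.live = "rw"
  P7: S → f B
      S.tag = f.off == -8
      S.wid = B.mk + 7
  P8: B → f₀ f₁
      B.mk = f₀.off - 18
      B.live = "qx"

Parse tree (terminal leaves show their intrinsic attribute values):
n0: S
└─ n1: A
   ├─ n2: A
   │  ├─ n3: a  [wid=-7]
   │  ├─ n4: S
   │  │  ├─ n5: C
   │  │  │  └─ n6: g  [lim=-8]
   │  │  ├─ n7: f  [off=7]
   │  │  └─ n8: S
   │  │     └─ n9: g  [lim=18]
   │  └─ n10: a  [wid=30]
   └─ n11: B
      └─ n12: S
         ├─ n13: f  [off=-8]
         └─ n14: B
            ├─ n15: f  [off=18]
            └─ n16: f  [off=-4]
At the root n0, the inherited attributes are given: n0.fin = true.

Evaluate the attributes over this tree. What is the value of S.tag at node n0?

false

1. n0.fin = true  [given at root]
2. n1.ok = false  [not S.fin]
3. n2.ok = false  [false]
4. n3.wid = -7  [terminal]
5. n4.fin = true  [a₀.wid > -8]
6. n5.cnt = true  [S₀.fin == true]
7. n6.lim = -8  [terminal]
8. n5.key = "xq"  ["xq"]
9. n7.off = 7  [terminal]
10. n8.fin = false  [S₀.fin == false]
11. n9.lim = 18  [terminal]
12. n8.tag = false  [g.lim > 18]
13. n8.wid = -7  [-7]
14. n4.tag = false  [f.off == S₁.wid]
15. n4.wid = 0  [f.off - 7]
16. n10.wid = 30  [terminal]
17. n2.idx = false  [S.wid == a₁.wid]
18. n2.wid = 28  [a₁.wid - 2]
19. n12.fin = false  [false]
20. n13.off = -8  [terminal]
21. n15.off = 18  [terminal]
22. n16.off = -4  [terminal]
23. n14.mk = 0  [f₀.off - 18]
24. n14.live = "qx"  ["qx"]
25. n12.tag = true  [f.off == -8]
26. n12.wid = 7  [B.mk + 7]
27. n11.mk = 6  [6]
28. n11.live = "rw"  ["rw"]
29. n1.idx = true  [A₀.ok == false]
30. n1.wid = 14  [len(B.live) + 12]
31. n0.tag = false  [not A.idx]
32. n0.wid = 14  [A.wid * 2 - 14]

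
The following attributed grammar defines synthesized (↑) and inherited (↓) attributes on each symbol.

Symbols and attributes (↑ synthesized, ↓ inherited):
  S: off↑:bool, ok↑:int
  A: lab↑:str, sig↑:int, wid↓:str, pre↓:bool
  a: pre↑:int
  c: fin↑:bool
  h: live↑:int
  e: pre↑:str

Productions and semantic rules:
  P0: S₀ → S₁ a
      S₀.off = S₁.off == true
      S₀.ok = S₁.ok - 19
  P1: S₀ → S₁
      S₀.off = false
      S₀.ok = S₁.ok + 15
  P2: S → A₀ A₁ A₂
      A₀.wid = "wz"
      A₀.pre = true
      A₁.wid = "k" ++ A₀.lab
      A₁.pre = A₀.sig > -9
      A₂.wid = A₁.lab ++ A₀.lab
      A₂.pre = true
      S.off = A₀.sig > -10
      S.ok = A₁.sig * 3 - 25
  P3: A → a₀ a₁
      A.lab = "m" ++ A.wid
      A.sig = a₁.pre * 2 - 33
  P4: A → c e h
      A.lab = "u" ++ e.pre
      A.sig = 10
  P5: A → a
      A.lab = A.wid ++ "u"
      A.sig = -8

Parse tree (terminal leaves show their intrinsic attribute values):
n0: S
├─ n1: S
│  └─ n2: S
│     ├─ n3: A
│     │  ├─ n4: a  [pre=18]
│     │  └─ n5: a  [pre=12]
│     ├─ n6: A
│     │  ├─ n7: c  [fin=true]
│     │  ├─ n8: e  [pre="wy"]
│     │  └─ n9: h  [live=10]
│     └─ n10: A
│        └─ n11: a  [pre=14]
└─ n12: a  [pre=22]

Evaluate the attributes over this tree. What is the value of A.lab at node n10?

1. n3.wid = "wz"  ["wz"]
2. n3.pre = true  [true]
3. n4.pre = 18  [terminal]
4. n5.pre = 12  [terminal]
5. n3.lab = "mwz"  ["m" ++ A.wid]
6. n3.sig = -9  [a₁.pre * 2 - 33]
7. n6.wid = "kmwz"  ["k" ++ A₀.lab]
8. n6.pre = false  [A₀.sig > -9]
9. n7.fin = true  [terminal]
10. n8.pre = "wy"  [terminal]
11. n9.live = 10  [terminal]
12. n6.lab = "uwy"  ["u" ++ e.pre]
13. n6.sig = 10  [10]
14. n10.wid = "uwymwz"  [A₁.lab ++ A₀.lab]
15. n10.pre = true  [true]
16. n11.pre = 14  [terminal]
17. n10.lab = "uwymwzu"  [A.wid ++ "u"]
18. n10.sig = -8  [-8]
19. n2.off = true  [A₀.sig > -10]
20. n2.ok = 5  [A₁.sig * 3 - 25]
21. n1.off = false  [false]
22. n1.ok = 20  [S₁.ok + 15]
23. n12.pre = 22  [terminal]
24. n0.off = false  [S₁.off == true]
25. n0.ok = 1  [S₁.ok - 19]

"uwymwzu"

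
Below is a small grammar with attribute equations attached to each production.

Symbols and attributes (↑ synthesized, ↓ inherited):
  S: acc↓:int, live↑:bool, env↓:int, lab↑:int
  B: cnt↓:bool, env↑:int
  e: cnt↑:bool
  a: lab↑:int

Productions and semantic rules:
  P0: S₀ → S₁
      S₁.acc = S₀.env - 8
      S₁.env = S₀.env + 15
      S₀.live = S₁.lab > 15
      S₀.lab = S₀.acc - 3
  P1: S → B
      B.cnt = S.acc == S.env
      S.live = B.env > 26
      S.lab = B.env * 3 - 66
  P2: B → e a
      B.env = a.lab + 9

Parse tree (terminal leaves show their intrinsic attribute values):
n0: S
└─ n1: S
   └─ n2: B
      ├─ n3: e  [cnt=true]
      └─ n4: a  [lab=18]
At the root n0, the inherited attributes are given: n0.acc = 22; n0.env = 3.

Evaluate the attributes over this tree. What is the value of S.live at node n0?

false

1. n0.acc = 22  [given at root]
2. n0.env = 3  [given at root]
3. n1.acc = -5  [S₀.env - 8]
4. n1.env = 18  [S₀.env + 15]
5. n2.cnt = false  [S.acc == S.env]
6. n3.cnt = true  [terminal]
7. n4.lab = 18  [terminal]
8. n2.env = 27  [a.lab + 9]
9. n1.live = true  [B.env > 26]
10. n1.lab = 15  [B.env * 3 - 66]
11. n0.live = false  [S₁.lab > 15]
12. n0.lab = 19  [S₀.acc - 3]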